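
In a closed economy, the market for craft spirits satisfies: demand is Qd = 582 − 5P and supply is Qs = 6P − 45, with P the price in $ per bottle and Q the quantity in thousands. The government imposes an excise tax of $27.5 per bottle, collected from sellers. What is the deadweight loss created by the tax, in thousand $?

Before the tax: set 582 − 5P = 6P − 45 → P* = $57, Q* = 297.
With the tax collected from sellers, supply shifts: Qs = 6(P − 27.5) − 45.
New equilibrium: buyers pay $72, sellers receive $44.5, Q = 222. (Wedge: Pb − Ps = 27.5.)
Quantity falls by |ΔQ| = |297 − 222| = 75.
DWL = ½ · t · |ΔQ| = ½ · 27.5 · 75 = $1031.25.

Deadweight loss = $1031.25 thousand.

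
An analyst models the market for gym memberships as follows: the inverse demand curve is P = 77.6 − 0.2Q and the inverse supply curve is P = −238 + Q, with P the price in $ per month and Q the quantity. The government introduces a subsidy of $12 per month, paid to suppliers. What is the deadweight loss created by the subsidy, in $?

Rewrite in direct form: Qd = 388 − 5P and Qs = P + 238.
Without the subsidy, 388 − 5P = P + 238 gives 6P = 150, so P* = $25 and Q* = 263.
With a per-unit subsidy paid to suppliers, each receives P + 12 per unit sold, so supply becomes Qs = (P + 12) + 238.
Solving gives Q = 273 with consumers paying $23 and suppliers receiving $35 (the $12 wedge).
Quantity rises by |ΔQ| = |263 − 273| = 10.
DWL = ½ · t · |ΔQ| = ½ · 12 · 10 = $60.

Deadweight loss = $60.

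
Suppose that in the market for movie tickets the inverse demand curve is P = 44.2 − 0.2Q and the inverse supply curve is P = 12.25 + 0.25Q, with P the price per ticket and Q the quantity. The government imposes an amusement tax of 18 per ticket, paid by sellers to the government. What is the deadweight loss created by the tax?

Rewrite in direct form: Qd = 221 − 5P and Qs = 4P − 49.
Before the tax: set 221 − 5P = 4P − 49 → P* = 30, Q* = 71.
With the tax collected from sellers, supply shifts: Qs = 4(P − 18) − 49.
Solving gives Q = 31 with buyers paying 38 and sellers receiving 20 (the 18 wedge).
Quantity falls by |ΔQ| = |71 − 31| = 40.
DWL = ½ · t · |ΔQ| = ½ · 18 · 40 = 360.

Deadweight loss = 360.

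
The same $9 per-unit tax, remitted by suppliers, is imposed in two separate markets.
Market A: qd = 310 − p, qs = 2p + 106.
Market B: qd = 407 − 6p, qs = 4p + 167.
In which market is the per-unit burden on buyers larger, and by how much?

Market A: pre-tax p* = $68, q* = 242; post-tax q = 236; per-unit burden on buyers = $6.
Market B: pre-tax p* = $24, q* = 263; post-tax q = 241.4; per-unit burden on buyers = $3.6.
Difference: $6 vs $3.6 → market A is larger by $2.4.

Market A, by $2.4.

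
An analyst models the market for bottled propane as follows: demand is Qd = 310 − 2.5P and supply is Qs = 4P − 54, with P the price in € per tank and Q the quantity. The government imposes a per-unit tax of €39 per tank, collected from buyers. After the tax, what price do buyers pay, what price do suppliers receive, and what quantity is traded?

Buyers pay €80; suppliers receive €41; quantity = 110.

Before the tax: set 310 − 2.5P = 4P − 54 → P* = €56, Q* = 170.
With the tax collected from buyers, demand (in seller-price terms) shifts: Qd = 310 − 2.5(P + 39).
New equilibrium: buyers pay €80, suppliers receive €41, Q = 110. (Wedge: Pb − Ps = 39.)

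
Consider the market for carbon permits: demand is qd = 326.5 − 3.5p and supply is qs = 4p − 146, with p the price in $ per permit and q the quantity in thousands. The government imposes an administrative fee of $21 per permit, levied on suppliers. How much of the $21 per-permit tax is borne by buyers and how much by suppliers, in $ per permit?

Buyers bear $11.2 per permit; suppliers bear $9.8 per permit.

Without the tax, 326.5 − 3.5p = 4p − 146 gives 7.5p = 472.5, so p* = $63 and q* = 106.
With the tax collected from suppliers, supply shifts: qs = 4(p − 21) − 146.
New equilibrium: buyers pay $74.2, suppliers receive $53.2, q = 66.8. (Wedge: pb − ps = 21.)
Burden on buyers: $11.2; on suppliers: $9.8. (They sum to $21.)
The less price-elastic side of the market bears the larger share of a per-unit tax.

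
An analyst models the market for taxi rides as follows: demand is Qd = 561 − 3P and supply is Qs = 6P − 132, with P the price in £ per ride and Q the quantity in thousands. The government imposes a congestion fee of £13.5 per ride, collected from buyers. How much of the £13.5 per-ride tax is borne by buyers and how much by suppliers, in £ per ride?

Before the tax: set 561 − 3P = 6P − 132 → P* = £77, Q* = 330.
With the tax collected from buyers, demand (in seller-price terms) shifts: Qd = 561 − 3(P + 13.5).
Solving gives Q = 303 with buyers paying £86 and suppliers receiving £72.5 (the £13.5 wedge).
Burden on buyers: £9; on suppliers: £4.5. (They sum to £13.5.)
The less price-elastic side of the market bears the larger share of a per-unit tax.

Buyers bear £9 per ride; suppliers bear £4.5 per ride.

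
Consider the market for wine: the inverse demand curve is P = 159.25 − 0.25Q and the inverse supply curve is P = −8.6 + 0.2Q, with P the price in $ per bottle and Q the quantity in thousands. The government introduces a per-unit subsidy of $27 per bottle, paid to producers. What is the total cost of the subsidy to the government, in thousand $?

Rewrite in direct form: Qd = 637 − 4P and Qs = 5P + 43.
Before the subsidy: set 637 − 4P = 5P + 43 → P* = $66, Q* = 373.
With a per-unit subsidy paid to producers, each receives P + 27 per unit sold, so supply becomes Qs = 5(P + 27) + 43.
New equilibrium: consumers pay $51, producers receive $78, Q = 433. (Wedge: Pb − Ps = −27.)
Outlay = t · Q = 27 · 433 = $11691.

Government outlay = $11691 thousand.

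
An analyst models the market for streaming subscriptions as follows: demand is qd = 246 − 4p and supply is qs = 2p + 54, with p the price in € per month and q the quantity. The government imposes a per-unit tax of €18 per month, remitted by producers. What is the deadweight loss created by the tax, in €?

Deadweight loss = €216.

Without the tax, 246 − 4p = 2p + 54 gives 6p = 192, so p* = €32 and q* = 118.
With the tax collected from producers, supply shifts: qs = 2(p − 18) + 54.
Solving gives q = 94 with consumers paying €38 and producers receiving €20 (the €18 wedge).
Quantity falls by |ΔQ| = |118 − 94| = 24.
DWL = ½ · t · |ΔQ| = ½ · 18 · 24 = €216.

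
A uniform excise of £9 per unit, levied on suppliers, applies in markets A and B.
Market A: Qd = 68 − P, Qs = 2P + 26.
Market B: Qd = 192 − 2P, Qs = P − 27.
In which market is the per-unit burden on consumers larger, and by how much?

Market A: pre-tax P* = £14, Q* = 54; post-tax Q = 48; per-unit burden on consumers = £6.
Market B: pre-tax P* = £73, Q* = 46; post-tax Q = 40; per-unit burden on consumers = £3.
Difference: £6 vs £3 → market A is larger by £3.

Market A, by £3.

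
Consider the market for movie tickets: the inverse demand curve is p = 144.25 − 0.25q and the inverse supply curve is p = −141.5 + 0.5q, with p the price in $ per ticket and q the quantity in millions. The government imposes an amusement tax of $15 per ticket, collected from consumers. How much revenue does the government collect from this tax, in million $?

Rewrite in direct form: qd = 577 − 4p and qs = 2p + 283.
Before the tax: set 577 − 4p = 2p + 283 → p* = $49, q* = 381.
With the tax collected from consumers, demand (in seller-price terms) shifts: qd = 577 − 4(p + 15).
Solving gives q = 361 with consumers paying $54 and producers receiving $39 (the $15 wedge).
Revenue = t · Q = 15 · 361 = $5415.

Tax revenue = $5415 million.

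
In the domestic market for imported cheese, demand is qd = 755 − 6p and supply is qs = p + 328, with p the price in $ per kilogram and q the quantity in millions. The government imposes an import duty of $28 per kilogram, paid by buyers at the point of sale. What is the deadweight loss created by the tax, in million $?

Before the tax: set 755 − 6p = p + 328 → p* = $61, q* = 389.
With the tax collected from buyers, demand (in seller-price terms) shifts: qd = 755 − 6(p + 28).
New equilibrium: buyers pay $65, suppliers receive $37, q = 365. (Wedge: pb − ps = 28.)
Quantity falls by |ΔQ| = |389 − 365| = 24.
DWL = ½ · t · |ΔQ| = ½ · 28 · 24 = $336.

Deadweight loss = $336 million.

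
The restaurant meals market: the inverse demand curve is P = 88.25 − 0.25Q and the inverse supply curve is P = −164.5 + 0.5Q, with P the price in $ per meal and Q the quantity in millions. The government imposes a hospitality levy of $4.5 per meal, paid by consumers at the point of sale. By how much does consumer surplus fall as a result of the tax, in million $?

Consumer surplus falls by $501 million.

Rewrite in direct form: Qd = 353 − 4P and Qs = 2P + 329.
Before the tax: set 353 − 4P = 2P + 329 → P* = $4, Q* = 337.
With the tax collected from consumers, demand (in seller-price terms) shifts: Qd = 353 − 4(P + 4.5).
New equilibrium: consumers pay $5.5, sellers receive $1, Q = 331. (Wedge: Pb − Ps = 4.5.)
ΔCS is the trapezoid between Q = 331 and Q = 337 of height $1.5: ½ · (337 + 331) · 1.5 = $501.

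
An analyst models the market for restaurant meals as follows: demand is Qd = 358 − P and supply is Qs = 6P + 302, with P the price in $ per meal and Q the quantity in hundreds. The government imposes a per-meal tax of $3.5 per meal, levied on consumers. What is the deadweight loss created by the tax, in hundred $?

Without the tax, 358 − P = 6P + 302 gives 7P = 56, so P* = $8 and Q* = 350.
With the tax collected from consumers, demand (in seller-price terms) shifts: Qd = 358 − (P + 3.5).
New equilibrium: consumers pay $11, sellers receive $7.5, Q = 347. (Wedge: Pb − Ps = 3.5.)
Quantity falls by |ΔQ| = |350 − 347| = 3.
DWL = ½ · t · |ΔQ| = ½ · 3.5 · 3 = $5.25.

Deadweight loss = $5.25 hundred.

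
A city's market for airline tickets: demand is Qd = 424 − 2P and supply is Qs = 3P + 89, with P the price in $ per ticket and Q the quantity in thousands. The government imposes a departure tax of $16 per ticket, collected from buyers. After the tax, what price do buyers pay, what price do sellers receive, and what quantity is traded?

Buyers pay $76.6; sellers receive $60.6; quantity = 270.8.

Without the tax, 424 − 2P = 3P + 89 gives 5P = 335, so P* = $67 and Q* = 290.
With the tax collected from buyers, demand (in seller-price terms) shifts: Qd = 424 − 2(P + 16).
New equilibrium: buyers pay $76.6, sellers receive $60.6, Q = 270.8. (Wedge: Pb − Ps = 16.)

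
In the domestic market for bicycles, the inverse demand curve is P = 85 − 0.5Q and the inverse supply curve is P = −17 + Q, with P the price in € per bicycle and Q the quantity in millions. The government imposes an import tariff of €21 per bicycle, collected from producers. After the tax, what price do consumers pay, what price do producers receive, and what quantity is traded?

Inverting to Q(P) form: Qd = 170 − 2P; Qs = P + 17.
Without the tax, 170 − 2P = P + 17 gives 3P = 153, so P* = €51 and Q* = 68.
With the tax collected from producers, supply shifts: Qs = (P − 21) + 17.
Solving gives Q = 54 with consumers paying €58 and producers receiving €37 (the €21 wedge).
The less price-elastic side of the market bears the larger share of a per-unit tax.

Consumers pay €58; producers receive €37; quantity = 54.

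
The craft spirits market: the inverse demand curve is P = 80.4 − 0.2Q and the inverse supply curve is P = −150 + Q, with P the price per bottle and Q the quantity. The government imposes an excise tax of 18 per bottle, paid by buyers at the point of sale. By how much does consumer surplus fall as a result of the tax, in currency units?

Inverting to Q(P) form: Qd = 402 − 5P; Qs = P + 150.
Before the tax: set 402 − 5P = P + 150 → P* = 42, Q* = 192.
With the tax collected from buyers, demand (in seller-price terms) shifts: Qd = 402 − 5(P + 18).
New equilibrium: buyers pay 45, sellers receive 27, Q = 177. (Wedge: Pb − Ps = 18.)
ΔCS is the trapezoid between Q = 177 and Q = 192 of height 3: ½ · (192 + 177) · 3 = 553.5.

Consumer surplus falls by 553.5.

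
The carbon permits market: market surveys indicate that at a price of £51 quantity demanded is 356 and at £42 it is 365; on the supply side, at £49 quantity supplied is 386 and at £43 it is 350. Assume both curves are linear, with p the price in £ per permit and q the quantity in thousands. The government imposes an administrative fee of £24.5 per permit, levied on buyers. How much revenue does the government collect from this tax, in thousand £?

Demand slope: (365 − 356)/(42 − 51) = -1, so qd = 407 − p.
Supply slope: (350 − 386)/(43 − 49) = 6, so qs = 6p + 92.
Without the tax, 407 − p = 6p + 92 gives 7p = 315, so p* = £45 and q* = 362.
With the tax collected from buyers, demand (in seller-price terms) shifts: qd = 407 − (p + 24.5).
Solving gives q = 341 with buyers paying £66 and producers receiving £41.5 (the £24.5 wedge).
Revenue = t · Q = 24.5 · 341 = £8354.5.

Tax revenue = £8354.5 thousand.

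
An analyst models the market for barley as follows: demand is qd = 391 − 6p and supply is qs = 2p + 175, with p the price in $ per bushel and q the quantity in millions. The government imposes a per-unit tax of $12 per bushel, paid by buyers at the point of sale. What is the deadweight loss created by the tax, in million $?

Before the tax: set 391 − 6p = 2p + 175 → p* = $27, q* = 229.
With the tax collected from buyers, demand (in seller-price terms) shifts: qd = 391 − 6(p + 12).
Solving gives q = 211 with buyers paying $30 and producers receiving $18 (the $12 wedge).
Quantity falls by |ΔQ| = |229 − 211| = 18.
DWL = ½ · t · |ΔQ| = ½ · 12 · 18 = $108.

Deadweight loss = $108 million.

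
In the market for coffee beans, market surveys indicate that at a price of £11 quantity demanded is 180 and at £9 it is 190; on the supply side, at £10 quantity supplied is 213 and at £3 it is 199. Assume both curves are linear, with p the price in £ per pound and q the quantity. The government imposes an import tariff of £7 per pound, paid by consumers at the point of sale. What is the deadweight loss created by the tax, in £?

Demand slope: (190 − 180)/(9 − 11) = -5, so qd = 235 − 5p.
Supply slope: (199 − 213)/(3 − 10) = 2, so qs = 2p + 193.
Without the tax, 235 − 5p = 2p + 193 gives 7p = 42, so p* = £6 and q* = 205.
With the tax collected from consumers, demand (in seller-price terms) shifts: qd = 235 − 5(p + 7).
New equilibrium: consumers pay £8, producers receive £1, q = 195. (Wedge: pb − ps = 7.)
Quantity falls by |ΔQ| = |205 − 195| = 10.
DWL = ½ · t · |ΔQ| = ½ · 7 · 10 = £35.

Deadweight loss = £35.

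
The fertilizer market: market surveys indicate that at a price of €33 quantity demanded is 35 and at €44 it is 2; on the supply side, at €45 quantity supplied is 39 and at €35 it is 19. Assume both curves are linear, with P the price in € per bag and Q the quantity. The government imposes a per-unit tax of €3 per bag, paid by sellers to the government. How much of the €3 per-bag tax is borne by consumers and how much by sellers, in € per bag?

Demand slope: (2 − 35)/(44 − 33) = -3, so Qd = 134 − 3P.
Supply slope: (19 − 39)/(35 − 45) = 2, so Qs = 2P − 51.
Before the tax: set 134 − 3P = 2P − 51 → P* = €37, Q* = 23.
With the tax collected from sellers, supply shifts: Qs = 2(P − 3) − 51.
Solving gives Q = 19.4 with consumers paying €38.2 and sellers receiving €35.2 (the €3 wedge).
Burden on consumers: €1.2; on sellers: €1.8. (They sum to €3.)

Consumers bear €1.2 per bag; sellers bear €1.8 per bag.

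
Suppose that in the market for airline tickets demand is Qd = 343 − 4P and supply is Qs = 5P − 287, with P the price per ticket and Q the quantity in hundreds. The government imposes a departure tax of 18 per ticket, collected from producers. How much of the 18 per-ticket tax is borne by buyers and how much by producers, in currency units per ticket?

Buyers bear 10 per ticket; producers bear 8 per ticket.

Without the tax, 343 − 4P = 5P − 287 gives 9P = 630, so P* = 70 and Q* = 63.
With the tax collected from producers, supply shifts: Qs = 5(P − 18) − 287.
New equilibrium: buyers pay 80, producers receive 62, Q = 23. (Wedge: Pb − Ps = 18.)
Burden on buyers: 10; on producers: 8. (They sum to 18.)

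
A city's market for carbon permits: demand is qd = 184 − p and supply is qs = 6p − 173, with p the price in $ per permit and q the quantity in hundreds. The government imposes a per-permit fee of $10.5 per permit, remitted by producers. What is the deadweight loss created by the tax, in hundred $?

Without the tax, 184 − p = 6p − 173 gives 7p = 357, so p* = $51 and q* = 133.
With the tax collected from producers, supply shifts: qs = 6(p − 10.5) − 173.
Solving gives q = 124 with buyers paying $60 and producers receiving $49.5 (the $10.5 wedge).
Quantity falls by |ΔQ| = |133 − 124| = 9.
DWL = ½ · t · |ΔQ| = ½ · 10.5 · 9 = $47.25.

Deadweight loss = $47.25 hundred.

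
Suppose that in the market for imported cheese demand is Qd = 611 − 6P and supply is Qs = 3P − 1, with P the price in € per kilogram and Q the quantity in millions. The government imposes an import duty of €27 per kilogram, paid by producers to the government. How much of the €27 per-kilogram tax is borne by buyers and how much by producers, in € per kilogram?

Before the tax: set 611 − 6P = 3P − 1 → P* = €68, Q* = 203.
With the tax collected from producers, supply shifts: Qs = 3(P − 27) − 1.
Solving gives Q = 149 with buyers paying €77 and producers receiving €50 (the €27 wedge).
Burden on buyers: €9; on producers: €18. (They sum to €27.)

Buyers bear €9 per kilogram; producers bear €18 per kilogram.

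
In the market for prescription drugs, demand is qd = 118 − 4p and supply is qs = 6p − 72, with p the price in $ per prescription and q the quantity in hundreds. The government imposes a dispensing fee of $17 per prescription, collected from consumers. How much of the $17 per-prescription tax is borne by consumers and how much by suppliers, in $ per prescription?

Consumers bear $10.2 per prescription; suppliers bear $6.8 per prescription.

Before the tax: set 118 − 4p = 6p − 72 → p* = $19, q* = 42.
With the tax collected from consumers, demand (in seller-price terms) shifts: qd = 118 − 4(p + 17).
Solving gives q = 1.2 with consumers paying $29.2 and suppliers receiving $12.2 (the $17 wedge).
Burden on consumers: $10.2; on suppliers: $6.8. (They sum to $17.)
The less price-elastic side of the market bears the larger share of a per-unit tax.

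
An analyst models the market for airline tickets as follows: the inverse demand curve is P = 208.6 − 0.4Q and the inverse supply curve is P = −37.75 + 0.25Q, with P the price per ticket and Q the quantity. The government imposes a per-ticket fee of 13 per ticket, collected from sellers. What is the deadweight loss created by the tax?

Inverting to Q(P) form: Qd = 521.5 − 2.5P; Qs = 4P + 151.
Before the tax: set 521.5 − 2.5P = 4P + 151 → P* = 57, Q* = 379.
With the tax collected from sellers, supply shifts: Qs = 4(P − 13) + 151.
Solving gives Q = 359 with buyers paying 65 and sellers receiving 52 (the 13 wedge).
Quantity falls by |ΔQ| = |379 − 359| = 20.
DWL = ½ · t · |ΔQ| = ½ · 13 · 20 = 130.

Deadweight loss = 130.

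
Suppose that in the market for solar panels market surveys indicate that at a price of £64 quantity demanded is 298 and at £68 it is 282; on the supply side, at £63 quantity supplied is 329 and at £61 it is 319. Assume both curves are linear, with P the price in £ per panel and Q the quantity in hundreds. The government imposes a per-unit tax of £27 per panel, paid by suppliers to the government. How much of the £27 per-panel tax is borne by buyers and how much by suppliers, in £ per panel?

Buyers bear £15 per panel; suppliers bear £12 per panel.

Demand slope: (282 − 298)/(68 − 64) = -4, so Qd = 554 − 4P.
Supply slope: (319 − 329)/(61 − 63) = 5, so Qs = 5P + 14.
Without the tax, 554 − 4P = 5P + 14 gives 9P = 540, so P* = £60 and Q* = 314.
With the tax collected from suppliers, supply shifts: Qs = 5(P − 27) + 14.
Solving gives Q = 254 with buyers paying £75 and suppliers receiving £48 (the £27 wedge).
Burden on buyers: £15; on suppliers: £12. (They sum to £27.)
The less price-elastic side of the market bears the larger share of a per-unit tax.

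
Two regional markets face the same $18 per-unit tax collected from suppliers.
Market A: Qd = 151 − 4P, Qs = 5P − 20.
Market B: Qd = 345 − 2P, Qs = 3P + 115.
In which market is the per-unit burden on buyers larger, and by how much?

Market A: pre-tax P* = $19, Q* = 75; post-tax Q = 35; per-unit burden on buyers = $10.
Market B: pre-tax P* = $46, Q* = 253; post-tax Q = 231.4; per-unit burden on buyers = $10.8.
Difference: $10 vs $10.8 → market B is larger by $0.8.

Market B, by $0.8.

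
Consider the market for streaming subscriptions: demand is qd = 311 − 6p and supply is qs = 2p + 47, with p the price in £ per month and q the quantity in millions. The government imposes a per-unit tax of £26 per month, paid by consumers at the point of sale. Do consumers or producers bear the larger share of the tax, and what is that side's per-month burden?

Before the tax: set 311 − 6p = 2p + 47 → p* = £33, q* = 113.
With the tax collected from consumers, demand (in seller-price terms) shifts: qd = 311 − 6(p + 26).
New equilibrium: consumers pay £39.5, producers receive £13.5, q = 74. (Wedge: pb − ps = 26.)
Per-month burden: consumers £6.5, producers £19.5.
Producers take the larger share because supply is less price-elastic here (demand slope 6 vs supply slope 2).
The less price-elastic side of the market bears the larger share of a per-unit tax.

Producers bear the larger share: £19.5 per month.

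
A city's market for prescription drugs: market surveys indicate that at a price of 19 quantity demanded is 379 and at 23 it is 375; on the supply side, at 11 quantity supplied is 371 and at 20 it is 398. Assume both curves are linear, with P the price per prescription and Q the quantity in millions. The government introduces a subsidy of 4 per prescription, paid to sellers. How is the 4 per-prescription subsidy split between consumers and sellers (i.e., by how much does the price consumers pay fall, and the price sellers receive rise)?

Consumers gain 3 per prescription; sellers gain 1 per prescription.

Demand slope: (375 − 379)/(23 − 19) = -1, so Qd = 398 − P.
Supply slope: (398 − 371)/(20 − 11) = 3, so Qs = 3P + 338.
Without the subsidy, 398 − P = 3P + 338 gives 4P = 60, so P* = 15 and Q* = 383.
With a per-unit subsidy paid to sellers, each receives P + 4 per unit sold, so supply becomes Qs = 3(P + 4) + 338.
New equilibrium: consumers pay 12, sellers receive 16, Q = 386. (Wedge: Pb − Ps = −4.)
Gain to consumers: 3; to sellers: 1. (They sum to 4.)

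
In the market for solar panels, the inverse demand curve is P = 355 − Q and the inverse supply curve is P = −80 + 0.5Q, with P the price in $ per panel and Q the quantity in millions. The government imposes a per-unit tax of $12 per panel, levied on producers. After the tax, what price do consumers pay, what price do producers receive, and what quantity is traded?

Rewrite in direct form: Qd = 355 − P and Qs = 2P + 160.
Before the tax: set 355 − P = 2P + 160 → P* = $65, Q* = 290.
With the tax collected from producers, supply shifts: Qs = 2(P − 12) + 160.
New equilibrium: consumers pay $73, producers receive $61, Q = 282. (Wedge: Pb − Ps = 12.)
The less price-elastic side of the market bears the larger share of a per-unit tax.

Consumers pay $73; producers receive $61; quantity = 282.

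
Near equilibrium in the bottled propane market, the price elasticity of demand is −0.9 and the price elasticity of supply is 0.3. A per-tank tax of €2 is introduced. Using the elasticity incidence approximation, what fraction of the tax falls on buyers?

Incidence ratio: buyers' share ≈ εs / (εs + |εd|) = 0.3 / (0.3 + 0.9) = 0.25.
Supply is the less elastic side, so buyers bear the smaller share.

Buyers' share ≈ 0.25.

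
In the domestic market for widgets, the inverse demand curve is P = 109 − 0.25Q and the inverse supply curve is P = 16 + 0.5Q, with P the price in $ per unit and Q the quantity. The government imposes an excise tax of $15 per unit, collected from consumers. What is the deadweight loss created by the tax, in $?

Deadweight loss = $150.

Rewrite in direct form: Qd = 436 − 4P and Qs = 2P − 32.
Before the tax: set 436 − 4P = 2P − 32 → P* = $78, Q* = 124.
With the tax collected from consumers, demand (in seller-price terms) shifts: Qd = 436 − 4(P + 15).
New equilibrium: consumers pay $83, suppliers receive $68, Q = 104. (Wedge: Pb − Ps = 15.)
Quantity falls by |ΔQ| = |124 − 104| = 20.
DWL = ½ · t · |ΔQ| = ½ · 15 · 20 = $150.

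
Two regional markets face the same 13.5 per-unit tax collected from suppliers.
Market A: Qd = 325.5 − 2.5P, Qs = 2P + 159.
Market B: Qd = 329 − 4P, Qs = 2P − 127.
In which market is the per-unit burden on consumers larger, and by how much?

Market A, by 1.5.

Market A: pre-tax P* = 37, Q* = 233; post-tax Q = 218; per-unit burden on consumers = 6.
Market B: pre-tax P* = 76, Q* = 25; post-tax Q = 7; per-unit burden on consumers = 4.5.
Difference: 6 vs 4.5 → market A is larger by 1.5.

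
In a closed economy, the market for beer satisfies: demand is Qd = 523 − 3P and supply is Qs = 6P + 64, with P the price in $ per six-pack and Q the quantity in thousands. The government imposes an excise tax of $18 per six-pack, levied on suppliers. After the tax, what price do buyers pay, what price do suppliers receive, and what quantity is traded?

Without the tax, 523 − 3P = 6P + 64 gives 9P = 459, so P* = $51 and Q* = 370.
With the tax collected from suppliers, supply shifts: Qs = 6(P − 18) + 64.
Solving gives Q = 334 with buyers paying $63 and suppliers receiving $45 (the $18 wedge).

Buyers pay $63; suppliers receive $45; quantity = 334.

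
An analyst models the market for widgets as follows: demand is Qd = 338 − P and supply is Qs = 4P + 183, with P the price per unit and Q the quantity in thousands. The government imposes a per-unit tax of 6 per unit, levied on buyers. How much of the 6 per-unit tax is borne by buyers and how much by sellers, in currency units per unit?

Buyers bear 4.8 per unit; sellers bear 1.2 per unit.

Before the tax: set 338 − P = 4P + 183 → P* = 31, Q* = 307.
With the tax collected from buyers, demand (in seller-price terms) shifts: Qd = 338 − (P + 6).
Solving gives Q = 302.2 with buyers paying 35.8 and sellers receiving 29.8 (the 6 wedge).
Burden on buyers: 4.8; on sellers: 1.2. (They sum to 6.)
The less price-elastic side of the market bears the larger share of a per-unit tax.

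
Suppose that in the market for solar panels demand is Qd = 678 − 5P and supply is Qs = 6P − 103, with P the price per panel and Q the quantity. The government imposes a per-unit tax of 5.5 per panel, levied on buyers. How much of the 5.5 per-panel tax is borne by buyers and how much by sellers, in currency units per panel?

Before the tax: set 678 − 5P = 6P − 103 → P* = 71, Q* = 323.
With the tax collected from buyers, demand (in seller-price terms) shifts: Qd = 678 − 5(P + 5.5).
Solving gives Q = 308 with buyers paying 74 and sellers receiving 68.5 (the 5.5 wedge).
Burden on buyers: 3; on sellers: 2.5. (They sum to 5.5.)
The less price-elastic side of the market bears the larger share of a per-unit tax.

Buyers bear 3 per panel; sellers bear 2.5 per panel.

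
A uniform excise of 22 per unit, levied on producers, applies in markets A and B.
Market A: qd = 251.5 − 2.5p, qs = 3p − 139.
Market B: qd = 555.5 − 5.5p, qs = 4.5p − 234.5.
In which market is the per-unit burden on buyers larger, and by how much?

Market A: pre-tax p* = 71, q* = 74; post-tax q = 44; per-unit burden on buyers = 12.
Market B: pre-tax p* = 79, q* = 121; post-tax q = 66.55; per-unit burden on buyers = 9.9.
Difference: 12 vs 9.9 → market A is larger by 2.1.

Market A, by 2.1.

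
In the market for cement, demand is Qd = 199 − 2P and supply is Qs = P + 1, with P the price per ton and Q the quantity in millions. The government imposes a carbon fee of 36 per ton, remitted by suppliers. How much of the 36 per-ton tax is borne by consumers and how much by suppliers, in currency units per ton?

Consumers bear 12 per ton; suppliers bear 24 per ton.

Without the tax, 199 − 2P = P + 1 gives 3P = 198, so P* = 66 and Q* = 67.
With the tax collected from suppliers, supply shifts: Qs = (P − 36) + 1.
Solving gives Q = 43 with consumers paying 78 and suppliers receiving 42 (the 36 wedge).
Burden on consumers: 12; on suppliers: 24. (They sum to 36.)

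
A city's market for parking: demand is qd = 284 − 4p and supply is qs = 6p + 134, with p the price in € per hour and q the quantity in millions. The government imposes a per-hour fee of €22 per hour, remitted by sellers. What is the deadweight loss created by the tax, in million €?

Deadweight loss = €580.8 million.

Without the tax, 284 − 4p = 6p + 134 gives 10p = 150, so p* = €15 and q* = 224.
With the tax collected from sellers, supply shifts: qs = 6(p − 22) + 134.
New equilibrium: consumers pay €28.2, sellers receive €6.2, q = 171.2. (Wedge: pb − ps = 22.)
Quantity falls by |ΔQ| = |224 − 171.2| = 52.8.
DWL = ½ · t · |ΔQ| = ½ · 22 · 52.8 = €580.8.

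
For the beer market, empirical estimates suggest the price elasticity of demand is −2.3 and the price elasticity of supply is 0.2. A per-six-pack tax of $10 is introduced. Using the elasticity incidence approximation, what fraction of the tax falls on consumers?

Consumers' share ≈ 0.08.

Incidence ratio: consumers' share ≈ εs / (εs + |εd|) = 0.2 / (0.2 + 2.3) = 0.08.
Supply is the less elastic side, so consumers bear the smaller share.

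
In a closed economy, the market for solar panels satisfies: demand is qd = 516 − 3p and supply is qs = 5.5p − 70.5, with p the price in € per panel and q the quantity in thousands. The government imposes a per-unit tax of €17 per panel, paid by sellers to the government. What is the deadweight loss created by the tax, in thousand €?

Deadweight loss = €280.5 thousand.

Without the tax, 516 − 3p = 5.5p − 70.5 gives 8.5p = 586.5, so p* = €69 and q* = 309.
With the tax collected from sellers, supply shifts: qs = 5.5(p − 17) − 70.5.
Solving gives q = 276 with consumers paying €80 and sellers receiving €63 (the €17 wedge).
Quantity falls by |ΔQ| = |309 − 276| = 33.
DWL = ½ · t · |ΔQ| = ½ · 17 · 33 = €280.5.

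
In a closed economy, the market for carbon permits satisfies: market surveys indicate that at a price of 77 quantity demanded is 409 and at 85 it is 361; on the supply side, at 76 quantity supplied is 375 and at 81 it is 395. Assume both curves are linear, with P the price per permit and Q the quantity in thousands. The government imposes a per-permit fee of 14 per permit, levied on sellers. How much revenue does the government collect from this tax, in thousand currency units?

Demand slope: (361 − 409)/(85 − 77) = -6, so Qd = 871 − 6P.
Supply slope: (395 − 375)/(81 − 76) = 4, so Qs = 4P + 71.
Without the tax, 871 − 6P = 4P + 71 gives 10P = 800, so P* = 80 and Q* = 391.
With the tax collected from sellers, supply shifts: Qs = 4(P − 14) + 71.
New equilibrium: buyers pay 85.6, sellers receive 71.6, Q = 357.4. (Wedge: Pb − Ps = 14.)
Revenue = t · Q = 14 · 357.4 = 5003.6.

Tax revenue = 5003.6 thousand.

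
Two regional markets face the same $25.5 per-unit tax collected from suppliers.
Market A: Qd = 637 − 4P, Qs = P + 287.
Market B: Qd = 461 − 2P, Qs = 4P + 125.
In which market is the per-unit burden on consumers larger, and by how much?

Market B, by $11.9.

Market A: pre-tax P* = $70, Q* = 357; post-tax Q = 336.6; per-unit burden on consumers = $5.1.
Market B: pre-tax P* = $56, Q* = 349; post-tax Q = 315; per-unit burden on consumers = $17.
Difference: $5.1 vs $17 → market B is larger by $11.9.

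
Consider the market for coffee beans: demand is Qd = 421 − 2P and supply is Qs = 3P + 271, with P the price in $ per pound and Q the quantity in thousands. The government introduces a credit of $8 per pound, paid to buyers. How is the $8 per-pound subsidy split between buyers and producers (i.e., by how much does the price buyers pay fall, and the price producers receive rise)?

Buyers gain $4.8 per pound; producers gain $3.2 per pound.

Before the subsidy: set 421 − 2P = 3P + 271 → P* = $30, Q* = 361.
With a per-unit subsidy paid to buyers, each effectively pays P − 8, so demand becomes Qd = 421 − 2(P − 8).
New equilibrium: buyers pay $25.2, producers receive $33.2, Q = 370.6. (Wedge: Pb − Ps = −8.)
Gain to buyers: $4.8; to producers: $3.2. (They sum to $8.)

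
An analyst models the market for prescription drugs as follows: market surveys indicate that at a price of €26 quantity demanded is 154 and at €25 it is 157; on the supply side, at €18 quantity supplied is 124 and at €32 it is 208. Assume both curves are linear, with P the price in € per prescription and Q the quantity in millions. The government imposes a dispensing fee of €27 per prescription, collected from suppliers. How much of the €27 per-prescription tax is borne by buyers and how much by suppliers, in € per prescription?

Buyers bear €18 per prescription; suppliers bear €9 per prescription.

Demand slope: (157 − 154)/(25 − 26) = -3, so Qd = 232 − 3P.
Supply slope: (208 − 124)/(32 − 18) = 6, so Qs = 6P + 16.
Without the tax, 232 − 3P = 6P + 16 gives 9P = 216, so P* = €24 and Q* = 160.
With the tax collected from suppliers, supply shifts: Qs = 6(P − 27) + 16.
New equilibrium: buyers pay €42, suppliers receive €15, Q = 106. (Wedge: Pb − Ps = 27.)
Burden on buyers: €18; on suppliers: €9. (They sum to €27.)
The less price-elastic side of the market bears the larger share of a per-unit tax.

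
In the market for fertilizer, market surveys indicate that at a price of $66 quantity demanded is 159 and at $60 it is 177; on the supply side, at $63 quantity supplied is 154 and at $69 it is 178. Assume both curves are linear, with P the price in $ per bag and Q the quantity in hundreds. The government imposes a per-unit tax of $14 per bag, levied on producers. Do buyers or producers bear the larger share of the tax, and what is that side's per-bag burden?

Buyers bear the larger share: $8 per bag.

Demand slope: (177 − 159)/(60 − 66) = -3, so Qd = 357 − 3P.
Supply slope: (178 − 154)/(69 − 63) = 4, so Qs = 4P − 98.
Without the tax, 357 − 3P = 4P − 98 gives 7P = 455, so P* = $65 and Q* = 162.
With the tax collected from producers, supply shifts: Qs = 4(P − 14) − 98.
Solving gives Q = 138 with buyers paying $73 and producers receiving $59 (the $14 wedge).
Per-bag burden: buyers $8, producers $6.
Buyers take the larger share because demand is less price-elastic here (demand slope 3 vs supply slope 4).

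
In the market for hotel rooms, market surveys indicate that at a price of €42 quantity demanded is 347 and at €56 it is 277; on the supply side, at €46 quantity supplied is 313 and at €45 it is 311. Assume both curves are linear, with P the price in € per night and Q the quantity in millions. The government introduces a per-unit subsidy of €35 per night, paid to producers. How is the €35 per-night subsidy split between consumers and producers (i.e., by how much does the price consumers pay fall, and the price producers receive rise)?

Demand slope: (277 − 347)/(56 − 42) = -5, so Qd = 557 − 5P.
Supply slope: (311 − 313)/(45 − 46) = 2, so Qs = 2P + 221.
Without the subsidy, 557 − 5P = 2P + 221 gives 7P = 336, so P* = €48 and Q* = 317.
With a per-unit subsidy paid to producers, each receives P + 35 per unit sold, so supply becomes Qs = 2(P + 35) + 221.
New equilibrium: consumers pay €38, producers receive €73, Q = 367. (Wedge: Pb − Ps = −35.)
Gain to consumers: €10; to producers: €25. (They sum to €35.)

Consumers gain €10 per night; producers gain €25 per night.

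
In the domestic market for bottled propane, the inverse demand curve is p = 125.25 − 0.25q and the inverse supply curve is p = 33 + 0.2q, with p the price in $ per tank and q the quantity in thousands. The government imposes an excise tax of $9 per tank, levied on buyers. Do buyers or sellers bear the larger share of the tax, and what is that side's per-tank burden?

Inverting to q(p) form: qd = 501 − 4p; qs = 5p − 165.
Before the tax: set 501 − 4p = 5p − 165 → p* = $74, q* = 205.
With the tax collected from buyers, demand (in seller-price terms) shifts: qd = 501 − 4(p + 9).
New equilibrium: buyers pay $79, sellers receive $70, q = 185. (Wedge: pb − ps = 9.)
Per-tank burden: buyers $5, sellers $4.
Buyers take the larger share because demand is less price-elastic here (demand slope 4 vs supply slope 5).

Buyers bear the larger share: $5 per tank.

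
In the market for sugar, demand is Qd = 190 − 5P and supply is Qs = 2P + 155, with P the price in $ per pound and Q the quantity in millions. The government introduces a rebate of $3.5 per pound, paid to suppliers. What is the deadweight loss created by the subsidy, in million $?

Deadweight loss = $8.75 million.

Without the subsidy, 190 − 5P = 2P + 155 gives 7P = 35, so P* = $5 and Q* = 165.
With a per-unit subsidy paid to suppliers, each receives P + 3.5 per unit sold, so supply becomes Qs = 2(P + 3.5) + 155.
Solving gives Q = 170 with buyers paying $4 and suppliers receiving $7.5 (the $3.5 wedge).
Quantity rises by |ΔQ| = |165 − 170| = 5.
DWL = ½ · t · |ΔQ| = ½ · 3.5 · 5 = $8.75.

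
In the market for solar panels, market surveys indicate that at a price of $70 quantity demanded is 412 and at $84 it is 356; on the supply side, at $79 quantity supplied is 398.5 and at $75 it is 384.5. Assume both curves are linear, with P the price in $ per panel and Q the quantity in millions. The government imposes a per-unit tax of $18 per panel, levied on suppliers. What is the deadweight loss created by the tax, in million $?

Deadweight loss = $302.4 million.

Demand slope: (356 − 412)/(84 − 70) = -4, so Qd = 692 − 4P.
Supply slope: (384.5 − 398.5)/(75 − 79) = 3.5, so Qs = 3.5P + 122.
Before the tax: set 692 − 4P = 3.5P + 122 → P* = $76, Q* = 388.
With the tax collected from suppliers, supply shifts: Qs = 3.5(P − 18) + 122.
New equilibrium: buyers pay $84.4, suppliers receive $66.4, Q = 354.4. (Wedge: Pb − Ps = 18.)
Quantity falls by |ΔQ| = |388 − 354.4| = 33.6.
DWL = ½ · t · |ΔQ| = ½ · 18 · 33.6 = $302.4.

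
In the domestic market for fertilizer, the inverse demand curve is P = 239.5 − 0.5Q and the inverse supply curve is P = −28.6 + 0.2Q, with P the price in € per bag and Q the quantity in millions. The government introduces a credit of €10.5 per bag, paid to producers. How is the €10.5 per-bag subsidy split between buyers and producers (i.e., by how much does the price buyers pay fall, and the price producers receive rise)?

Buyers gain €7.5 per bag; producers gain €3 per bag.

Inverting to Q(P) form: Qd = 479 − 2P; Qs = 5P + 143.
Before the subsidy: set 479 − 2P = 5P + 143 → P* = €48, Q* = 383.
With a per-unit subsidy paid to producers, each receives P + 10.5 per unit sold, so supply becomes Qs = 5(P + 10.5) + 143.
Solving gives Q = 398 with buyers paying €40.5 and producers receiving €51 (the €10.5 wedge).
Gain to buyers: €7.5; to producers: €3. (They sum to €10.5.)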